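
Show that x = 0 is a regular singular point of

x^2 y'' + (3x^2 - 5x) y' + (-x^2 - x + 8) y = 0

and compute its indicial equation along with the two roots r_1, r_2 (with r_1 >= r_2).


Divide by x^2 to reach normal form y'' + P_1(x) y' + P_2(x) y = 0 with P_1(x) = 3 - 5/x and P_2(x) = -1 - 1/x + 8/x^2.
x = 0 is a singular point because the y'-coefficient 3 - 5/x has a pole at x = 0 and the y-coefficient -1 - 1/x + 8/x^2 has a pole at x = 0.
It is a regular singular point because x P_1(x) = p(x) = 3x - 5 and x^2 P_2(x) = q(x) = -x^2 - x + 8 are polynomials, hence analytic at x = 0.
p(0) = -5,  q(0) = 8.
Indicial equation: r(r-1) + p(0) r + q(0) = 0, i.e. r^2 + (p(0) - 1) r + q(0) = 0, i.e. r^2 - 6 r + 8 = 0.
Discriminant: (-6)^2 - 4(8) = 4, so r = (6 ± 2)/2.
Solving: r_1 = 4, r_2 = 2.

indicial: r^2 - 6 r + 8 = 0; roots r_1 = 4, r_2 = 2


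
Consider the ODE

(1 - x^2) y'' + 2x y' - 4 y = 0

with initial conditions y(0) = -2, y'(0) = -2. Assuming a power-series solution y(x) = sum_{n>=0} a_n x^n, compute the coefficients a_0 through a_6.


Ansatz: y(x) = sum_{n>=0} a_n x^n, so y'(x) = sum_{n>=1} n a_n x^(n-1) and y''(x) = sum_{n>=2} n(n-1) a_n x^(n-2).
Substitute into P(x) y'' + Q(x) y' + R(x) y = 0 with P(x) = 1 - x^2, Q(x) = 2x, R(x) = -4, and match powers of x.
Initial conditions: a_0 = -2, a_1 = -2.
Setting the coefficient of each power of x to zero and solving order by order (substituting the coefficients already found):
  x^0: 2 a_2 - 4 a_0 = 0  ->  2 a_2 = 4 a_0 = -8  ->  a_2 = -4
  x^1: 6 a_3 - 2 a_1 = 0  ->  6 a_3 = 2 a_1 = -4  ->  a_3 = -2/3
  x^2: 12 a_4 - 2 a_2 = 0  ->  12 a_4 = 2 a_2 = -8  ->  a_4 = -2/3
  x^3: 20 a_5 - 4 a_3 = 0  ->  20 a_5 = 4 a_3 = -8/3  ->  a_5 = -2/15
  x^4: 30 a_6 - 8 a_4 = 0  ->  30 a_6 = 8 a_4 = -16/3  ->  a_6 = -8/45
Truncated series: y(x) = -2 - 2 x - 4 x^2 - (2/3) x^3 - (2/3) x^4 - (2/15) x^5 - (8/45) x^6 + O(x^7).

a_0 = -2; a_1 = -2; a_2 = -4; a_3 = -2/3; a_4 = -2/3; a_5 = -2/15; a_6 = -8/45


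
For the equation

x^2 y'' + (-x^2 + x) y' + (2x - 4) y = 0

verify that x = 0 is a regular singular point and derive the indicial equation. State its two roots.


Divide by x^2 to reach normal form y'' + P_1(x) y' + P_2(x) y = 0 with P_1(x) = -1 + 1/x and P_2(x) = 2/x - 4/x^2.
x = 0 is a singular point because the y'-coefficient -1 + 1/x has a pole at x = 0 and the y-coefficient 2/x - 4/x^2 has a pole at x = 0.
It is a regular singular point because x P_1(x) = p(x) = 1 - x and x^2 P_2(x) = q(x) = 2x - 4 are polynomials, hence analytic at x = 0.
p(0) = 1,  q(0) = -4.
Indicial equation: r(r-1) + p(0) r + q(0) = 0, i.e. r^2 + (p(0) - 1) r + q(0) = 0, i.e. r^2 - 4 = 0.
Discriminant: (0)^2 - 4(-4) = 16, so r = (0 ± 4)/2.
Solving: r_1 = 2, r_2 = -2.

indicial: r^2 - 4 = 0; roots r_1 = 2, r_2 = -2


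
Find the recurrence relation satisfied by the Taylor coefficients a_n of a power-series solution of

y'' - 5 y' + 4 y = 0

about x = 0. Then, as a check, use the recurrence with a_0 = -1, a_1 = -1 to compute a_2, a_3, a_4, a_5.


Substitute y = sum_n a_n x^n.
y''(x) has coefficient (n+2)(n+1) a_{n+2} at x^n;
-5 y'(x) has coefficient -5 (n+1) a_{n+1} at x^n;
4 y(x) has coefficient 4 a_n at x^n.
Matching x^n: (n+2)(n+1) a_{n+2} - 5 (n+1) a_{n+1} + 4 a_n = 0.
Thus a_{n+2} = [5 (n+1) a_{n+1} - 4 a_n] / ((n+1)(n+2)).

Check with a_0 = -1, a_1 = -1 (apply the recurrence for n = 0, 1, 2, 3): a_0 = -1, a_1 = -1, a_2 = -1/2, a_3 = -1/6, a_4 = -1/24, a_5 = -1/120.

a_(n+2) = [5 (n+1) a_(n+1) - 4 a_n] / ((n+1)(n+2)); check: a_0 = -1, a_1 = -1, a_2 = -1/2, a_3 = -1/6, a_4 = -1/24, a_5 = -1/120


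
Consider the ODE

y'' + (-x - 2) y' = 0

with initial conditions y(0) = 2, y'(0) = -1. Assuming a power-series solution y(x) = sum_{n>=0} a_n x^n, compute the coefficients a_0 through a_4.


Ansatz: y(x) = sum_{n>=0} a_n x^n, so y'(x) = sum_{n>=1} n a_n x^(n-1) and y''(x) = sum_{n>=2} n(n-1) a_n x^(n-2).
Substitute into P(x) y'' + Q(x) y' + R(x) y = 0 with P(x) = 1, Q(x) = -x - 2, R(x) = 0, and match powers of x.
Initial conditions: a_0 = 2, a_1 = -1.
Setting the coefficient of each power of x to zero and solving order by order (substituting the coefficients already found):
  x^0: 2 a_2 - 2 a_1 = 0  ->  2 a_2 = 2 a_1 = -2  ->  a_2 = -1
  x^1: 6 a_3 - 4 a_2 - a_1 = 0  ->  6 a_3 = 4 a_2 + a_1 = -5  ->  a_3 = -5/6
  x^2: 12 a_4 - 6 a_3 - 2 a_2 = 0  ->  12 a_4 = 6 a_3 + 2 a_2 = -7  ->  a_4 = -7/12
Truncated series: y(x) = 2 - x - x^2 - (5/6) x^3 - (7/12) x^4 + O(x^5).

a_0 = 2; a_1 = -1; a_2 = -1; a_3 = -5/6; a_4 = -7/12


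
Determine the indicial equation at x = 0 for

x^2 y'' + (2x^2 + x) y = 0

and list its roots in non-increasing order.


Divide by x^2 to reach normal form y'' + P_1(x) y' + P_2(x) y = 0 with P_1(x) = 0 and P_2(x) = 2 + 1/x.
x = 0 is a singular point because the y-coefficient 2 + 1/x has a pole at x = 0.
It is a regular singular point because x P_1(x) = p(x) = 0 and x^2 P_2(x) = q(x) = 2x^2 + x are polynomials, hence analytic at x = 0.
p(0) = 0,  q(0) = 0.
Indicial equation: r(r-1) + p(0) r + q(0) = 0, i.e. r^2 + (p(0) - 1) r + q(0) = 0, i.e. r^2 - 1 r = 0.
Discriminant: (-1)^2 - 4(0) = 1, so r = (1 ± 1)/2.
Solving: r_1 = 1, r_2 = 0.

indicial: r^2 - 1 r = 0; roots r_1 = 1, r_2 = 0


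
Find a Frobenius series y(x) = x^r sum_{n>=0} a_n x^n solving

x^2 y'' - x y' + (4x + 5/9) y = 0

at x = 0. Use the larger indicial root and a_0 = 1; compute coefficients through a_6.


Write in Frobenius form y'' + (p(x)/x) y' + (q(x)/x^2) y = 0:
  p(x) = -1,  q(x) = 4x + 5/9.
Indicial equation: r(r-1) + (-1) r + (5/9) = 0 -> roots r_1 = 5/3, r_2 = 1/3.
Take r = r_1 = 5/3. Let y(x) = x^r sum_{n>=0} a_n x^n with a_0 = 1.
Substitute y = x^r sum a_n x^n and match x^{r+n}. The recurrence is
  D(n) a_n + 4 a_{n-1} = 0,  where D(n) = (r+n)(r+n-1) + (-1)(r+n) + (5/9).
  a_n = -4 / D(n) * a_{n-1}.
Since the indicial polynomial factors as (r - r_1)(r - r_2), D(n) = (r_1 + n - r_1)(r_1 + n - r_2) = n(n + 4/3).
Evaluating step by step (a_0 = 1):
  n = 1: D(1) = 1(1 + 4/3) = 7/3; numerator = -4(1) = -4; a_1 = (-4)/(7/3) = -12/7
  n = 2: D(2) = 2(2 + 4/3) = 20/3; numerator = -4(-12/7) = 48/7; a_2 = (48/7)/(20/3) = 36/35
  n = 3: D(3) = 3(3 + 4/3) = 13; numerator = -4(36/35) = -144/35; a_3 = (-144/35)/(13) = -144/455
  n = 4: D(4) = 4(4 + 4/3) = 64/3; numerator = -4(-144/455) = 576/455; a_4 = (576/455)/(64/3) = 27/455
  n = 5: D(5) = 5(5 + 4/3) = 95/3; numerator = -4(27/455) = -108/455; a_5 = (-108/455)/(95/3) = -324/43225
  n = 6: D(6) = 6(6 + 4/3) = 44; numerator = -4(-324/43225) = 1296/43225; a_6 = (1296/43225)/(44) = 324/475475

r = 5/3; a_0 = 1; a_1 = -12/7; a_2 = 36/35; a_3 = -144/455; a_4 = 27/455; a_5 = -324/43225; a_6 = 324/475475


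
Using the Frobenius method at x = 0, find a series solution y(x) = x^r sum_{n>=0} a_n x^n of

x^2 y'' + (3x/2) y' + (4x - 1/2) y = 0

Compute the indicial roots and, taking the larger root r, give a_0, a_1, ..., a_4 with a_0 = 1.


Write in Frobenius form y'' + (p(x)/x) y' + (q(x)/x^2) y = 0:
  p(x) = 3/2,  q(x) = 4x - 1/2.
Indicial equation: r(r-1) + (3/2) r + (-1/2) = 0 -> roots r_1 = 1/2, r_2 = -1.
Take r = r_1 = 1/2. Let y(x) = x^r sum_{n>=0} a_n x^n with a_0 = 1.
Substitute y = x^r sum a_n x^n and match x^{r+n}. The recurrence is
  D(n) a_n + 4 a_{n-1} = 0,  where D(n) = (r+n)(r+n-1) + (3/2)(r+n) + (-1/2).
  a_n = -4 / D(n) * a_{n-1}.
Since the indicial polynomial factors as (r - r_1)(r - r_2), D(n) = (r_1 + n - r_1)(r_1 + n - r_2) = n(n + 3/2).
Evaluating step by step (a_0 = 1):
  n = 1: D(1) = 1(1 + 3/2) = 5/2; numerator = -4(1) = -4; a_1 = (-4)/(5/2) = -8/5
  n = 2: D(2) = 2(2 + 3/2) = 7; numerator = -4(-8/5) = 32/5; a_2 = (32/5)/(7) = 32/35
  n = 3: D(3) = 3(3 + 3/2) = 27/2; numerator = -4(32/35) = -128/35; a_3 = (-128/35)/(27/2) = -256/945
  n = 4: D(4) = 4(4 + 3/2) = 22; numerator = -4(-256/945) = 1024/945; a_4 = (1024/945)/(22) = 512/10395

r = 1/2; a_0 = 1; a_1 = -8/5; a_2 = 32/35; a_3 = -256/945; a_4 = 512/10395


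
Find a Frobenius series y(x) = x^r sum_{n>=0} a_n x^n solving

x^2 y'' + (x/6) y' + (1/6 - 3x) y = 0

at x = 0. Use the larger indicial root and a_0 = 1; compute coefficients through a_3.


Write in Frobenius form y'' + (p(x)/x) y' + (q(x)/x^2) y = 0:
  p(x) = 1/6,  q(x) = 1/6 - 3x.
Indicial equation: r(r-1) + (1/6) r + (1/6) = 0 -> roots r_1 = 1/2, r_2 = 1/3.
Take r = r_1 = 1/2. Let y(x) = x^r sum_{n>=0} a_n x^n with a_0 = 1.
Substitute y = x^r sum a_n x^n and match x^{r+n}. The recurrence is
  D(n) a_n - 3 a_{n-1} = 0,  where D(n) = (r+n)(r+n-1) + (1/6)(r+n) + (1/6).
  a_n = 3 / D(n) * a_{n-1}.
Since the indicial polynomial factors as (r - r_1)(r - r_2), D(n) = (r_1 + n - r_1)(r_1 + n - r_2) = n(n + 1/6).
Evaluating step by step (a_0 = 1):
  n = 1: D(1) = 1(1 + 1/6) = 7/6; numerator = 3(1) = 3; a_1 = (3)/(7/6) = 18/7
  n = 2: D(2) = 2(2 + 1/6) = 13/3; numerator = 3(18/7) = 54/7; a_2 = (54/7)/(13/3) = 162/91
  n = 3: D(3) = 3(3 + 1/6) = 19/2; numerator = 3(162/91) = 486/91; a_3 = (486/91)/(19/2) = 972/1729

r = 1/2; a_0 = 1; a_1 = 18/7; a_2 = 162/91; a_3 = 972/1729


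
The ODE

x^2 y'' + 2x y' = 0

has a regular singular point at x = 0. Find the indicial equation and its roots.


Divide by x^2 to reach normal form y'' + P_1(x) y' + P_2(x) y = 0 with P_1(x) = 2/x and P_2(x) = 0.
x = 0 is a singular point because the y'-coefficient 2/x has a pole at x = 0.
It is a regular singular point because x P_1(x) = p(x) = 2 and x^2 P_2(x) = q(x) = 0 are polynomials, hence analytic at x = 0.
p(0) = 2,  q(0) = 0.
Indicial equation: r(r-1) + p(0) r + q(0) = 0, i.e. r^2 + (p(0) - 1) r + q(0) = 0, i.e. r^2 + 1 r = 0.
Discriminant: (1)^2 - 4(0) = 1, so r = (-1 ± 1)/2.
Solving: r_1 = 0, r_2 = -1.

indicial: r^2 + 1 r = 0; roots r_1 = 0, r_2 = -1


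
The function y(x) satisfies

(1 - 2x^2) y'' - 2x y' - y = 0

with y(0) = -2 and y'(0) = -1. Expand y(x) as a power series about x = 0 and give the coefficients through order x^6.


Ansatz: y(x) = sum_{n>=0} a_n x^n, so y'(x) = sum_{n>=1} n a_n x^(n-1) and y''(x) = sum_{n>=2} n(n-1) a_n x^(n-2).
Substitute into P(x) y'' + Q(x) y' + R(x) y = 0 with P(x) = 1 - 2x^2, Q(x) = -2x, R(x) = -1, and match powers of x.
Initial conditions: a_0 = -2, a_1 = -1.
Setting the coefficient of each power of x to zero and solving order by order (substituting the coefficients already found):
  x^0: 2 a_2 - a_0 = 0  ->  2 a_2 = a_0 = -2  ->  a_2 = -1
  x^1: 6 a_3 - 3 a_1 = 0  ->  6 a_3 = 3 a_1 = -3  ->  a_3 = -1/2
  x^2: 12 a_4 - 9 a_2 = 0  ->  12 a_4 = 9 a_2 = -9  ->  a_4 = -3/4
  x^3: 20 a_5 - 19 a_3 = 0  ->  20 a_5 = 19 a_3 = -19/2  ->  a_5 = -19/40
  x^4: 30 a_6 - 33 a_4 = 0  ->  30 a_6 = 33 a_4 = -99/4  ->  a_6 = -33/40
Truncated series: y(x) = -2 - x - x^2 - (1/2) x^3 - (3/4) x^4 - (19/40) x^5 - (33/40) x^6 + O(x^7).

a_0 = -2; a_1 = -1; a_2 = -1; a_3 = -1/2; a_4 = -3/4; a_5 = -19/40; a_6 = -33/40


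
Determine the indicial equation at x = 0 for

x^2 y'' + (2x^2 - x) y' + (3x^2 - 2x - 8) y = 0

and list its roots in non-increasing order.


Divide by x^2 to reach normal form y'' + P_1(x) y' + P_2(x) y = 0 with P_1(x) = 2 - 1/x and P_2(x) = 3 - 2/x - 8/x^2.
x = 0 is a singular point because the y'-coefficient 2 - 1/x has a pole at x = 0 and the y-coefficient 3 - 2/x - 8/x^2 has a pole at x = 0.
It is a regular singular point because x P_1(x) = p(x) = 2x - 1 and x^2 P_2(x) = q(x) = 3x^2 - 2x - 8 are polynomials, hence analytic at x = 0.
p(0) = -1,  q(0) = -8.
Indicial equation: r(r-1) + p(0) r + q(0) = 0, i.e. r^2 + (p(0) - 1) r + q(0) = 0, i.e. r^2 - 2 r - 8 = 0.
Discriminant: (-2)^2 - 4(-8) = 36, so r = (2 ± 6)/2.
Solving: r_1 = 4, r_2 = -2.

indicial: r^2 - 2 r - 8 = 0; roots r_1 = 4, r_2 = -2


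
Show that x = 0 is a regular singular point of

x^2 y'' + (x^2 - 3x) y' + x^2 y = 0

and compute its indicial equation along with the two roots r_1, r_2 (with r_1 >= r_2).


Divide by x^2 to reach normal form y'' + P_1(x) y' + P_2(x) y = 0 with P_1(x) = 1 - 3/x and P_2(x) = 1.
x = 0 is a singular point because the y'-coefficient 1 - 3/x has a pole at x = 0.
It is a regular singular point because x P_1(x) = p(x) = x - 3 and x^2 P_2(x) = q(x) = x^2 are polynomials, hence analytic at x = 0.
p(0) = -3,  q(0) = 0.
Indicial equation: r(r-1) + p(0) r + q(0) = 0, i.e. r^2 + (p(0) - 1) r + q(0) = 0, i.e. r^2 - 4 r = 0.
Discriminant: (-4)^2 - 4(0) = 16, so r = (4 ± 4)/2.
Solving: r_1 = 4, r_2 = 0.

indicial: r^2 - 4 r = 0; roots r_1 = 4, r_2 = 0


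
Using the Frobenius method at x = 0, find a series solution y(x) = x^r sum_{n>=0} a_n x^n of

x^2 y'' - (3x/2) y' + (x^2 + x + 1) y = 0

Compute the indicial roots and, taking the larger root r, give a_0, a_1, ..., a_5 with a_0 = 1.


Write in Frobenius form y'' + (p(x)/x) y' + (q(x)/x^2) y = 0:
  p(x) = -3/2,  q(x) = x^2 + x + 1.
Indicial equation: r(r-1) + (-3/2) r + (1) = 0 -> roots r_1 = 2, r_2 = 1/2.
Take r = r_1 = 2. Let y(x) = x^r sum_{n>=0} a_n x^n with a_0 = 1.
Substitute y = x^r sum a_n x^n and match x^{r+n}. The recurrence is
  D(n) a_n + 1 a_{n-1} + 1 a_{n-2} = 0,  where D(n) = (r+n)(r+n-1) + (-3/2)(r+n) + (1).
  a_n = [-1 a_{n-1} - 1 a_{n-2}] / D(n).
Since the indicial polynomial factors as (r - r_1)(r - r_2), D(n) = (r_1 + n - r_1)(r_1 + n - r_2) = n(n + 3/2).
Evaluating step by step (a_0 = 1):
  n = 1: D(1) = 1(1 + 3/2) = 5/2; numerator = -1(1) = -1; a_1 = (-1)/(5/2) = -2/5
  n = 2: D(2) = 2(2 + 3/2) = 7; numerator = -1(-2/5) - 1(1) = -3/5; a_2 = (-3/5)/(7) = -3/35
  n = 3: D(3) = 3(3 + 3/2) = 27/2; numerator = -1(-3/35) - 1(-2/5) = 17/35; a_3 = (17/35)/(27/2) = 34/945
  n = 4: D(4) = 4(4 + 3/2) = 22; numerator = -1(34/945) - 1(-3/35) = 47/945; a_4 = (47/945)/(22) = 47/20790
  n = 5: D(5) = 5(5 + 3/2) = 65/2; numerator = -1(47/20790) - 1(34/945) = -53/1386; a_5 = (-53/1386)/(65/2) = -53/45045

r = 2; a_0 = 1; a_1 = -2/5; a_2 = -3/35; a_3 = 34/945; a_4 = 47/20790; a_5 = -53/45045


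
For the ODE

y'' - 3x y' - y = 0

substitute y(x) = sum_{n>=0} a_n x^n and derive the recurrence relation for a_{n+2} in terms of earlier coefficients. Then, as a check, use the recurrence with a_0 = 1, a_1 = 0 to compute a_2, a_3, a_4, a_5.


Substitute y = sum_n a_n x^n.
y''(x) has coefficient (n+2)(n+1) a_{n+2} at x^n;
-3 x y'(x) has coefficient -3 n a_n at x^n (shift);
-y(x) has coefficient -1 a_n at x^n.
Matching x^n: (n+2)(n+1) a_{n+2} + (-3n - 1) a_n = 0.
Thus a_{n+2} = (3n + 1) / ((n+1)(n+2)) * a_n.

Check with a_0 = 1, a_1 = 0 (apply the recurrence for n = 0, 1, 2, 3): a_0 = 1, a_1 = 0, a_2 = 1/2, a_3 = 0, a_4 = 7/24, a_5 = 0.

a_(n+2) = (3n + 1) / ((n+1)(n+2)) * a_n; check: a_0 = 1, a_1 = 0, a_2 = 1/2, a_3 = 0, a_4 = 7/24, a_5 = 0


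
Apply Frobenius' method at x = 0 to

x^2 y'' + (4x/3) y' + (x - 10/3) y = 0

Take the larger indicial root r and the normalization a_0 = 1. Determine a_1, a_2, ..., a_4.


Write in Frobenius form y'' + (p(x)/x) y' + (q(x)/x^2) y = 0:
  p(x) = 4/3,  q(x) = x - 10/3.
Indicial equation: r(r-1) + (4/3) r + (-10/3) = 0 -> roots r_1 = 5/3, r_2 = -2.
Take r = r_1 = 5/3. Let y(x) = x^r sum_{n>=0} a_n x^n with a_0 = 1.
Substitute y = x^r sum a_n x^n and match x^{r+n}. The recurrence is
  D(n) a_n + 1 a_{n-1} = 0,  where D(n) = (r+n)(r+n-1) + (4/3)(r+n) + (-10/3).
  a_n = -1 / D(n) * a_{n-1}.
Since the indicial polynomial factors as (r - r_1)(r - r_2), D(n) = (r_1 + n - r_1)(r_1 + n - r_2) = n(n + 11/3).
Evaluating step by step (a_0 = 1):
  n = 1: D(1) = 1(1 + 11/3) = 14/3; numerator = -1(1) = -1; a_1 = (-1)/(14/3) = -3/14
  n = 2: D(2) = 2(2 + 11/3) = 34/3; numerator = -1(-3/14) = 3/14; a_2 = (3/14)/(34/3) = 9/476
  n = 3: D(3) = 3(3 + 11/3) = 20; numerator = -1(9/476) = -9/476; a_3 = (-9/476)/(20) = -9/9520
  n = 4: D(4) = 4(4 + 11/3) = 92/3; numerator = -1(-9/9520) = 9/9520; a_4 = (9/9520)/(92/3) = 27/875840

r = 5/3; a_0 = 1; a_1 = -3/14; a_2 = 9/476; a_3 = -9/9520; a_4 = 27/875840


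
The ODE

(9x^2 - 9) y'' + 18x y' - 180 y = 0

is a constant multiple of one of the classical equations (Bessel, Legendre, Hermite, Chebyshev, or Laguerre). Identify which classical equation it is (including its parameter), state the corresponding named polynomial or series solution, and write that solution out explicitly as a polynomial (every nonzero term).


All three coefficients share the factor -9; dividing through by -9 gives  (1 - x^2) y'' - 2x y' + 20 y = 0.
This matches the Legendre equation (1 - x^2) y'' - 2x y' + n(n+1) y = 0 (note the -2x y' term) with n(n+1) = 20, so n = 4; the polynomial solution is P_4(x).
With y = sum_k a_k x^k, matching x^k gives (k+2)(k+1) a_{k+2} = [k(k+1) - n(n+1)] a_k = (k - 4)(k + 5) a_k. The right side vanishes at k = 4, so the series with the parity of 4 terminates at degree 4.
Standard normalization (P_n(1) = 1): leading coefficient (2n)!/(2^n (n!)^2) = 40320/(16*576) = 35/8, so a_4 = 35/8. Work downward with a_k = (k+1)(k+2) a_{k+2} / ((k - 4)(k + 5)):
  a_2 = (3)(4)(35/8) / ((2 - 4)(2 + 5)) = (105/2)/(-14) = -15/4
  a_0 = (1)(2)(-15/4) / ((0 - 4)(0 + 5)) = (-15/2)/(-20) = 3/8
Hence P_4(x) = 35 x^4/8 - 15 x^2/4 + 3/8.

P_4(x); series = 35 x^4/8 - 15 x^2/4 + 3/8


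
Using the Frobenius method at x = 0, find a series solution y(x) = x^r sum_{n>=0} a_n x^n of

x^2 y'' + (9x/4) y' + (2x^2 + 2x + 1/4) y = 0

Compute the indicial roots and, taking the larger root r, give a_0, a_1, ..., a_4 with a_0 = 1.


Write in Frobenius form y'' + (p(x)/x) y' + (q(x)/x^2) y = 0:
  p(x) = 9/4,  q(x) = 2x^2 + 2x + 1/4.
Indicial equation: r(r-1) + (9/4) r + (1/4) = 0 -> roots r_1 = -1/4, r_2 = -1.
Take r = r_1 = -1/4. Let y(x) = x^r sum_{n>=0} a_n x^n with a_0 = 1.
Substitute y = x^r sum a_n x^n and match x^{r+n}. The recurrence is
  D(n) a_n + 2 a_{n-1} + 2 a_{n-2} = 0,  where D(n) = (r+n)(r+n-1) + (9/4)(r+n) + (1/4).
  a_n = [-2 a_{n-1} - 2 a_{n-2}] / D(n).
Since the indicial polynomial factors as (r - r_1)(r - r_2), D(n) = (r_1 + n - r_1)(r_1 + n - r_2) = n(n + 3/4).
Evaluating step by step (a_0 = 1):
  n = 1: D(1) = 1(1 + 3/4) = 7/4; numerator = -2(1) = -2; a_1 = (-2)/(7/4) = -8/7
  n = 2: D(2) = 2(2 + 3/4) = 11/2; numerator = -2(-8/7) - 2(1) = 2/7; a_2 = (2/7)/(11/2) = 4/77
  n = 3: D(3) = 3(3 + 3/4) = 45/4; numerator = -2(4/77) - 2(-8/7) = 24/11; a_3 = (24/11)/(45/4) = 32/165
  n = 4: D(4) = 4(4 + 3/4) = 19; numerator = -2(32/165) - 2(4/77) = -568/1155; a_4 = (-568/1155)/(19) = -568/21945

r = -1/4; a_0 = 1; a_1 = -8/7; a_2 = 4/77; a_3 = 32/165; a_4 = -568/21945


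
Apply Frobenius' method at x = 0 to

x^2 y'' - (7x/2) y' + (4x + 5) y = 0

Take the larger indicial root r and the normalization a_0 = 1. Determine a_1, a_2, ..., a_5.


Write in Frobenius form y'' + (p(x)/x) y' + (q(x)/x^2) y = 0:
  p(x) = -7/2,  q(x) = 4x + 5.
Indicial equation: r(r-1) + (-7/2) r + (5) = 0 -> roots r_1 = 5/2, r_2 = 2.
Take r = r_1 = 5/2. Let y(x) = x^r sum_{n>=0} a_n x^n with a_0 = 1.
Substitute y = x^r sum a_n x^n and match x^{r+n}. The recurrence is
  D(n) a_n + 4 a_{n-1} = 0,  where D(n) = (r+n)(r+n-1) + (-7/2)(r+n) + (5).
  a_n = -4 / D(n) * a_{n-1}.
Since the indicial polynomial factors as (r - r_1)(r - r_2), D(n) = (r_1 + n - r_1)(r_1 + n - r_2) = n(n + 1/2).
Evaluating step by step (a_0 = 1):
  n = 1: D(1) = 1(1 + 1/2) = 3/2; numerator = -4(1) = -4; a_1 = (-4)/(3/2) = -8/3
  n = 2: D(2) = 2(2 + 1/2) = 5; numerator = -4(-8/3) = 32/3; a_2 = (32/3)/(5) = 32/15
  n = 3: D(3) = 3(3 + 1/2) = 21/2; numerator = -4(32/15) = -128/15; a_3 = (-128/15)/(21/2) = -256/315
  n = 4: D(4) = 4(4 + 1/2) = 18; numerator = -4(-256/315) = 1024/315; a_4 = (1024/315)/(18) = 512/2835
  n = 5: D(5) = 5(5 + 1/2) = 55/2; numerator = -4(512/2835) = -2048/2835; a_5 = (-2048/2835)/(55/2) = -4096/155925

r = 5/2; a_0 = 1; a_1 = -8/3; a_2 = 32/15; a_3 = -256/315; a_4 = 512/2835; a_5 = -4096/155925


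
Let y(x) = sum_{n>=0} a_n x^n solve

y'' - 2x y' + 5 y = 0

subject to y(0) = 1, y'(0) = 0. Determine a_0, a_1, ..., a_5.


Ansatz: y(x) = sum_{n>=0} a_n x^n, so y'(x) = sum_{n>=1} n a_n x^(n-1) and y''(x) = sum_{n>=2} n(n-1) a_n x^(n-2).
Substitute into P(x) y'' + Q(x) y' + R(x) y = 0 with P(x) = 1, Q(x) = -2x, R(x) = 5, and match powers of x.
Initial conditions: a_0 = 1, a_1 = 0.
Setting the coefficient of each power of x to zero and solving order by order (substituting the coefficients already found):
  x^0: 2 a_2 + 5 a_0 = 0  ->  2 a_2 = -5 a_0 = -5  ->  a_2 = -5/2
  x^1: 6 a_3 + 3 a_1 = 0  ->  6 a_3 = -3 a_1 = 0  ->  a_3 = 0
  x^2: 12 a_4 + a_2 = 0  ->  12 a_4 = -a_2 = 5/2  ->  a_4 = 5/24
  x^3: 20 a_5 - a_3 = 0  ->  20 a_5 = a_3 = 0  ->  a_5 = 0
Truncated series: y(x) = 1 - (5/2) x^2 + (5/24) x^4 + O(x^6).

a_0 = 1; a_1 = 0; a_2 = -5/2; a_3 = 0; a_4 = 5/24; a_5 = 0


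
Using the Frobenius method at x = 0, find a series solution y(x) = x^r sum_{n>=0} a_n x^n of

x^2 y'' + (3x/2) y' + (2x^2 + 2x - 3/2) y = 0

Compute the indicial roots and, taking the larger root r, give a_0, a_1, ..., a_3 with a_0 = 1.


Write in Frobenius form y'' + (p(x)/x) y' + (q(x)/x^2) y = 0:
  p(x) = 3/2,  q(x) = 2x^2 + 2x - 3/2.
Indicial equation: r(r-1) + (3/2) r + (-3/2) = 0 -> roots r_1 = 1, r_2 = -3/2.
Take r = r_1 = 1. Let y(x) = x^r sum_{n>=0} a_n x^n with a_0 = 1.
Substitute y = x^r sum a_n x^n and match x^{r+n}. The recurrence is
  D(n) a_n + 2 a_{n-1} + 2 a_{n-2} = 0,  where D(n) = (r+n)(r+n-1) + (3/2)(r+n) + (-3/2).
  a_n = [-2 a_{n-1} - 2 a_{n-2}] / D(n).
Since the indicial polynomial factors as (r - r_1)(r - r_2), D(n) = (r_1 + n - r_1)(r_1 + n - r_2) = n(n + 5/2).
Evaluating step by step (a_0 = 1):
  n = 1: D(1) = 1(1 + 5/2) = 7/2; numerator = -2(1) = -2; a_1 = (-2)/(7/2) = -4/7
  n = 2: D(2) = 2(2 + 5/2) = 9; numerator = -2(-4/7) - 2(1) = -6/7; a_2 = (-6/7)/(9) = -2/21
  n = 3: D(3) = 3(3 + 5/2) = 33/2; numerator = -2(-2/21) - 2(-4/7) = 4/3; a_3 = (4/3)/(33/2) = 8/99

r = 1; a_0 = 1; a_1 = -4/7; a_2 = -2/21; a_3 = 8/99


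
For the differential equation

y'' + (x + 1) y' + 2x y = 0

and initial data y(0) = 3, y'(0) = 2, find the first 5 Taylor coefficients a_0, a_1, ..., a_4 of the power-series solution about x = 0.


Ansatz: y(x) = sum_{n>=0} a_n x^n, so y'(x) = sum_{n>=1} n a_n x^(n-1) and y''(x) = sum_{n>=2} n(n-1) a_n x^(n-2).
Substitute into P(x) y'' + Q(x) y' + R(x) y = 0 with P(x) = 1, Q(x) = x + 1, R(x) = 2x, and match powers of x.
Initial conditions: a_0 = 3, a_1 = 2.
Setting the coefficient of each power of x to zero and solving order by order (substituting the coefficients already found):
  x^0: 2 a_2 + a_1 = 0  ->  2 a_2 = -a_1 = -2  ->  a_2 = -1
  x^1: 6 a_3 + 2 a_2 + a_1 + 2 a_0 = 0  ->  6 a_3 = -2 a_2 - a_1 - 2 a_0 = -6  ->  a_3 = -1
  x^2: 12 a_4 + 3 a_3 + 2 a_2 + 2 a_1 = 0  ->  12 a_4 = -3 a_3 - 2 a_2 - 2 a_1 = 1  ->  a_4 = 1/12
Truncated series: y(x) = 3 + 2 x - x^2 - x^3 + (1/12) x^4 + O(x^5).

a_0 = 3; a_1 = 2; a_2 = -1; a_3 = -1; a_4 = 1/12


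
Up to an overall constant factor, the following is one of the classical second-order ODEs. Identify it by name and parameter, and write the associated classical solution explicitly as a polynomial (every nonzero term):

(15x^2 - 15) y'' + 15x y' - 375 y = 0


All three coefficients share the factor -15; dividing through by -15 gives  (1 - x^2) y'' - x y' + 25 y = 0.
This matches the Chebyshev equation (1 - x^2) y'' - x y' + n^2 y = 0 (note the -x y' term, not -2x y') with n^2 = 25, so n = 5; the polynomial solution is T_5(x).
With y = sum_k a_k x^k, matching x^k gives (k+2)(k+1) a_{k+2} = (k^2 - n^2) a_k = (k - 5)(k + 5) a_k. The right side vanishes at k = 5, so the series with the parity of 5 terminates at degree 5.
Standard normalization: leading coefficient of T_n is 2^(n-1), so a_5 = 2^4 = 16. Work downward with a_k = (k+1)(k+2) a_{k+2} / ((k - 5)(k + 5)):
  a_3 = (4)(5)(16) / ((3 - 5)(3 + 5)) = 320/(-16) = -20
  a_1 = (2)(3)(-20) / ((1 - 5)(1 + 5)) = -120/(-24) = 5
Hence T_5(x) = 16 x^5 - 20 x^3 + 5 x.

T_5(x); series = 16 x^5 - 20 x^3 + 5 x


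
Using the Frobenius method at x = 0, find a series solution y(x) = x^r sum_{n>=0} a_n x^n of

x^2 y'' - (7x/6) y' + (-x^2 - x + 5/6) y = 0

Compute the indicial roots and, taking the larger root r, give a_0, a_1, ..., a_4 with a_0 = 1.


Write in Frobenius form y'' + (p(x)/x) y' + (q(x)/x^2) y = 0:
  p(x) = -7/6,  q(x) = -x^2 - x + 5/6.
Indicial equation: r(r-1) + (-7/6) r + (5/6) = 0 -> roots r_1 = 5/3, r_2 = 1/2.
Take r = r_1 = 5/3. Let y(x) = x^r sum_{n>=0} a_n x^n with a_0 = 1.
Substitute y = x^r sum a_n x^n and match x^{r+n}. The recurrence is
  D(n) a_n - 1 a_{n-1} - 1 a_{n-2} = 0,  where D(n) = (r+n)(r+n-1) + (-7/6)(r+n) + (5/6).
  a_n = [1 a_{n-1} + 1 a_{n-2}] / D(n).
Since the indicial polynomial factors as (r - r_1)(r - r_2), D(n) = (r_1 + n - r_1)(r_1 + n - r_2) = n(n + 7/6).
Evaluating step by step (a_0 = 1):
  n = 1: D(1) = 1(1 + 7/6) = 13/6; numerator = 1(1) = 1; a_1 = (1)/(13/6) = 6/13
  n = 2: D(2) = 2(2 + 7/6) = 19/3; numerator = 1(6/13) + 1(1) = 19/13; a_2 = (19/13)/(19/3) = 3/13
  n = 3: D(3) = 3(3 + 7/6) = 25/2; numerator = 1(3/13) + 1(6/13) = 9/13; a_3 = (9/13)/(25/2) = 18/325
  n = 4: D(4) = 4(4 + 7/6) = 62/3; numerator = 1(18/325) + 1(3/13) = 93/325; a_4 = (93/325)/(62/3) = 9/650

r = 5/3; a_0 = 1; a_1 = 6/13; a_2 = 3/13; a_3 = 18/325; a_4 = 9/650


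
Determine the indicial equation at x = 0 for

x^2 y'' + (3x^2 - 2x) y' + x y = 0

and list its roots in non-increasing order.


Divide by x^2 to reach normal form y'' + P_1(x) y' + P_2(x) y = 0 with P_1(x) = 3 - 2/x and P_2(x) = 1/x.
x = 0 is a singular point because the y'-coefficient 3 - 2/x has a pole at x = 0 and the y-coefficient 1/x has a pole at x = 0.
It is a regular singular point because x P_1(x) = p(x) = 3x - 2 and x^2 P_2(x) = q(x) = x are polynomials, hence analytic at x = 0.
p(0) = -2,  q(0) = 0.
Indicial equation: r(r-1) + p(0) r + q(0) = 0, i.e. r^2 + (p(0) - 1) r + q(0) = 0, i.e. r^2 - 3 r = 0.
Discriminant: (-3)^2 - 4(0) = 9, so r = (3 ± 3)/2.
Solving: r_1 = 3, r_2 = 0.

indicial: r^2 - 3 r = 0; roots r_1 = 3, r_2 = 0


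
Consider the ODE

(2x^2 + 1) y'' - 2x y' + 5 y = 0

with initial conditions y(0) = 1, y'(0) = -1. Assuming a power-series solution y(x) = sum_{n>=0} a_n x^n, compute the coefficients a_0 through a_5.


Ansatz: y(x) = sum_{n>=0} a_n x^n, so y'(x) = sum_{n>=1} n a_n x^(n-1) and y''(x) = sum_{n>=2} n(n-1) a_n x^(n-2).
Substitute into P(x) y'' + Q(x) y' + R(x) y = 0 with P(x) = 2x^2 + 1, Q(x) = -2x, R(x) = 5, and match powers of x.
Initial conditions: a_0 = 1, a_1 = -1.
Setting the coefficient of each power of x to zero and solving order by order (substituting the coefficients already found):
  x^0: 2 a_2 + 5 a_0 = 0  ->  2 a_2 = -5 a_0 = -5  ->  a_2 = -5/2
  x^1: 6 a_3 + 3 a_1 = 0  ->  6 a_3 = -3 a_1 = 3  ->  a_3 = 1/2
  x^2: 12 a_4 + 5 a_2 = 0  ->  12 a_4 = -5 a_2 = 25/2  ->  a_4 = 25/24
  x^3: 20 a_5 + 11 a_3 = 0  ->  20 a_5 = -11 a_3 = -11/2  ->  a_5 = -11/40
Truncated series: y(x) = 1 - x - (5/2) x^2 + (1/2) x^3 + (25/24) x^4 - (11/40) x^5 + O(x^6).

a_0 = 1; a_1 = -1; a_2 = -5/2; a_3 = 1/2; a_4 = 25/24; a_5 = -11/40


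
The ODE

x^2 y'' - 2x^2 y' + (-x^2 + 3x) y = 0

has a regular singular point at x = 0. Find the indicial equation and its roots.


Divide by x^2 to reach normal form y'' + P_1(x) y' + P_2(x) y = 0 with P_1(x) = -2 and P_2(x) = -1 + 3/x.
x = 0 is a singular point because the y-coefficient -1 + 3/x has a pole at x = 0.
It is a regular singular point because x P_1(x) = p(x) = -2x and x^2 P_2(x) = q(x) = -x^2 + 3x are polynomials, hence analytic at x = 0.
p(0) = 0,  q(0) = 0.
Indicial equation: r(r-1) + p(0) r + q(0) = 0, i.e. r^2 + (p(0) - 1) r + q(0) = 0, i.e. r^2 - 1 r = 0.
Discriminant: (-1)^2 - 4(0) = 1, so r = (1 ± 1)/2.
Solving: r_1 = 1, r_2 = 0.

indicial: r^2 - 1 r = 0; roots r_1 = 1, r_2 = 0


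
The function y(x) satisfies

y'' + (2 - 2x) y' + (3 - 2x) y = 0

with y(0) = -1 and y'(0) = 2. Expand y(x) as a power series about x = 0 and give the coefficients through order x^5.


Ansatz: y(x) = sum_{n>=0} a_n x^n, so y'(x) = sum_{n>=1} n a_n x^(n-1) and y''(x) = sum_{n>=2} n(n-1) a_n x^(n-2).
Substitute into P(x) y'' + Q(x) y' + R(x) y = 0 with P(x) = 1, Q(x) = 2 - 2x, R(x) = 3 - 2x, and match powers of x.
Initial conditions: a_0 = -1, a_1 = 2.
Setting the coefficient of each power of x to zero and solving order by order (substituting the coefficients already found):
  x^0: 2 a_2 + 2 a_1 + 3 a_0 = 0  ->  2 a_2 = -2 a_1 - 3 a_0 = -1  ->  a_2 = -1/2
  x^1: 6 a_3 + 4 a_2 + a_1 - 2 a_0 = 0  ->  6 a_3 = -4 a_2 - a_1 + 2 a_0 = -2  ->  a_3 = -1/3
  x^2: 12 a_4 + 6 a_3 - a_2 - 2 a_1 = 0  ->  12 a_4 = -6 a_3 + a_2 + 2 a_1 = 11/2  ->  a_4 = 11/24
  x^3: 20 a_5 + 8 a_4 - 3 a_3 - 2 a_2 = 0  ->  20 a_5 = -8 a_4 + 3 a_3 + 2 a_2 = -17/3  ->  a_5 = -17/60
Truncated series: y(x) = -1 + 2 x - (1/2) x^2 - (1/3) x^3 + (11/24) x^4 - (17/60) x^5 + O(x^6).

a_0 = -1; a_1 = 2; a_2 = -1/2; a_3 = -1/3; a_4 = 11/24; a_5 = -17/60


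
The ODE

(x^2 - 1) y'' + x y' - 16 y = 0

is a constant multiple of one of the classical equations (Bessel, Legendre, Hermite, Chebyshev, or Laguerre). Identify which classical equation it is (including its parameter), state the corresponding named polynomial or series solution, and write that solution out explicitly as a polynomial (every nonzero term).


All three coefficients share the factor -1; dividing through by -1 gives  (1 - x^2) y'' - x y' + 16 y = 0.
This matches the Chebyshev equation (1 - x^2) y'' - x y' + n^2 y = 0 (note the -x y' term, not -2x y') with n^2 = 16, so n = 4; the polynomial solution is T_4(x).
With y = sum_k a_k x^k, matching x^k gives (k+2)(k+1) a_{k+2} = (k^2 - n^2) a_k = (k - 4)(k + 4) a_k. The right side vanishes at k = 4, so the series with the parity of 4 terminates at degree 4.
Standard normalization: leading coefficient of T_n is 2^(n-1), so a_4 = 2^3 = 8. Work downward with a_k = (k+1)(k+2) a_{k+2} / ((k - 4)(k + 4)):
  a_2 = (3)(4)(8) / ((2 - 4)(2 + 4)) = 96/(-12) = -8
  a_0 = (1)(2)(-8) / ((0 - 4)(0 + 4)) = -16/(-16) = 1
Hence T_4(x) = 8 x^4 - 8 x^2 + 1.

T_4(x); series = 8 x^4 - 8 x^2 + 1


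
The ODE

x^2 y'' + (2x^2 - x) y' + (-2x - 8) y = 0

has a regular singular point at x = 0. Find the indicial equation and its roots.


Divide by x^2 to reach normal form y'' + P_1(x) y' + P_2(x) y = 0 with P_1(x) = 2 - 1/x and P_2(x) = -2/x - 8/x^2.
x = 0 is a singular point because the y'-coefficient 2 - 1/x has a pole at x = 0 and the y-coefficient -2/x - 8/x^2 has a pole at x = 0.
It is a regular singular point because x P_1(x) = p(x) = 2x - 1 and x^2 P_2(x) = q(x) = -2x - 8 are polynomials, hence analytic at x = 0.
p(0) = -1,  q(0) = -8.
Indicial equation: r(r-1) + p(0) r + q(0) = 0, i.e. r^2 + (p(0) - 1) r + q(0) = 0, i.e. r^2 - 2 r - 8 = 0.
Discriminant: (-2)^2 - 4(-8) = 36, so r = (2 ± 6)/2.
Solving: r_1 = 4, r_2 = -2.

indicial: r^2 - 2 r - 8 = 0; roots r_1 = 4, r_2 = -2


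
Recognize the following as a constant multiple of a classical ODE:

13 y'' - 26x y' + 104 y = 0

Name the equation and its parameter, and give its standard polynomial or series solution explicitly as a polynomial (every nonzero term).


All three coefficients share the factor 13; dividing through by 13 gives  y'' - 2x y' + 8 y = 0.
This matches the Hermite equation y'' - 2x y' + 2n y = 0 with 2n = 8, so n = 4; the polynomial solution is H_4(x).
With y = sum_k a_k x^k, matching x^k gives (k+2)(k+1) a_{k+2} = 2(k - n) a_k = 2(k - 4) a_k. The right side vanishes at k = 4, so the series with the parity of 4 terminates at degree 4.
Standard normalization: leading coefficient of H_n is 2^n, so a_4 = 2^4 = 16. Work downward with a_k = (k+1)(k+2) a_{k+2} / (2(k - n)):
  a_2 = (3)(4)(16) / (2(2 - 4)) = 192/(-4) = -48
  a_0 = (1)(2)(-48) / (2(0 - 4)) = -96/(-8) = 12
Hence H_4(x) = 16 x^4 - 48 x^2 + 12.

H_4(x); series = 16 x^4 - 48 x^2 + 12


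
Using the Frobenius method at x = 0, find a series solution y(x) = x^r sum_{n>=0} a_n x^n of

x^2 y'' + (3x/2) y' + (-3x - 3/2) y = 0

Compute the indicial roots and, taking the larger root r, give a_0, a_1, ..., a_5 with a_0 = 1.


Write in Frobenius form y'' + (p(x)/x) y' + (q(x)/x^2) y = 0:
  p(x) = 3/2,  q(x) = -3x - 3/2.
Indicial equation: r(r-1) + (3/2) r + (-3/2) = 0 -> roots r_1 = 1, r_2 = -3/2.
Take r = r_1 = 1. Let y(x) = x^r sum_{n>=0} a_n x^n with a_0 = 1.
Substitute y = x^r sum a_n x^n and match x^{r+n}. The recurrence is
  D(n) a_n - 3 a_{n-1} = 0,  where D(n) = (r+n)(r+n-1) + (3/2)(r+n) + (-3/2).
  a_n = 3 / D(n) * a_{n-1}.
Since the indicial polynomial factors as (r - r_1)(r - r_2), D(n) = (r_1 + n - r_1)(r_1 + n - r_2) = n(n + 5/2).
Evaluating step by step (a_0 = 1):
  n = 1: D(1) = 1(1 + 5/2) = 7/2; numerator = 3(1) = 3; a_1 = (3)/(7/2) = 6/7
  n = 2: D(2) = 2(2 + 5/2) = 9; numerator = 3(6/7) = 18/7; a_2 = (18/7)/(9) = 2/7
  n = 3: D(3) = 3(3 + 5/2) = 33/2; numerator = 3(2/7) = 6/7; a_3 = (6/7)/(33/2) = 4/77
  n = 4: D(4) = 4(4 + 5/2) = 26; numerator = 3(4/77) = 12/77; a_4 = (12/77)/(26) = 6/1001
  n = 5: D(5) = 5(5 + 5/2) = 75/2; numerator = 3(6/1001) = 18/1001; a_5 = (18/1001)/(75/2) = 12/25025

r = 1; a_0 = 1; a_1 = 6/7; a_2 = 2/7; a_3 = 4/77; a_4 = 6/1001; a_5 = 12/25025


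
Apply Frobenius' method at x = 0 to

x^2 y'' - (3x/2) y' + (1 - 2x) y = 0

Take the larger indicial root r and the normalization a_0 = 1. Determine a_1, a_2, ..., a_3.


Write in Frobenius form y'' + (p(x)/x) y' + (q(x)/x^2) y = 0:
  p(x) = -3/2,  q(x) = 1 - 2x.
Indicial equation: r(r-1) + (-3/2) r + (1) = 0 -> roots r_1 = 2, r_2 = 1/2.
Take r = r_1 = 2. Let y(x) = x^r sum_{n>=0} a_n x^n with a_0 = 1.
Substitute y = x^r sum a_n x^n and match x^{r+n}. The recurrence is
  D(n) a_n - 2 a_{n-1} = 0,  where D(n) = (r+n)(r+n-1) + (-3/2)(r+n) + (1).
  a_n = 2 / D(n) * a_{n-1}.
Since the indicial polynomial factors as (r - r_1)(r - r_2), D(n) = (r_1 + n - r_1)(r_1 + n - r_2) = n(n + 3/2).
Evaluating step by step (a_0 = 1):
  n = 1: D(1) = 1(1 + 3/2) = 5/2; numerator = 2(1) = 2; a_1 = (2)/(5/2) = 4/5
  n = 2: D(2) = 2(2 + 3/2) = 7; numerator = 2(4/5) = 8/5; a_2 = (8/5)/(7) = 8/35
  n = 3: D(3) = 3(3 + 3/2) = 27/2; numerator = 2(8/35) = 16/35; a_3 = (16/35)/(27/2) = 32/945

r = 2; a_0 = 1; a_1 = 4/5; a_2 = 8/35; a_3 = 32/945


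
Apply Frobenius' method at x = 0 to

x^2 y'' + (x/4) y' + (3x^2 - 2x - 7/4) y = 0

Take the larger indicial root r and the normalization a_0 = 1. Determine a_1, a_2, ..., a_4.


Write in Frobenius form y'' + (p(x)/x) y' + (q(x)/x^2) y = 0:
  p(x) = 1/4,  q(x) = 3x^2 - 2x - 7/4.
Indicial equation: r(r-1) + (1/4) r + (-7/4) = 0 -> roots r_1 = 7/4, r_2 = -1.
Take r = r_1 = 7/4. Let y(x) = x^r sum_{n>=0} a_n x^n with a_0 = 1.
Substitute y = x^r sum a_n x^n and match x^{r+n}. The recurrence is
  D(n) a_n - 2 a_{n-1} + 3 a_{n-2} = 0,  where D(n) = (r+n)(r+n-1) + (1/4)(r+n) + (-7/4).
  a_n = [2 a_{n-1} - 3 a_{n-2}] / D(n).
Since the indicial polynomial factors as (r - r_1)(r - r_2), D(n) = (r_1 + n - r_1)(r_1 + n - r_2) = n(n + 11/4).
Evaluating step by step (a_0 = 1):
  n = 1: D(1) = 1(1 + 11/4) = 15/4; numerator = 2(1) = 2; a_1 = (2)/(15/4) = 8/15
  n = 2: D(2) = 2(2 + 11/4) = 19/2; numerator = 2(8/15) - 3(1) = -29/15; a_2 = (-29/15)/(19/2) = -58/285
  n = 3: D(3) = 3(3 + 11/4) = 69/4; numerator = 2(-58/285) - 3(8/15) = -572/285; a_3 = (-572/285)/(69/4) = -2288/19665
  n = 4: D(4) = 4(4 + 11/4) = 27; numerator = 2(-2288/19665) - 3(-58/285) = 1486/3933; a_4 = (1486/3933)/(27) = 1486/106191

r = 7/4; a_0 = 1; a_1 = 8/15; a_2 = -58/285; a_3 = -2288/19665; a_4 = 1486/106191


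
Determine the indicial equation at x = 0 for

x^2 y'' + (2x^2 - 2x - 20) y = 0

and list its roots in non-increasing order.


Divide by x^2 to reach normal form y'' + P_1(x) y' + P_2(x) y = 0 with P_1(x) = 0 and P_2(x) = 2 - 2/x - 20/x^2.
x = 0 is a singular point because the y-coefficient 2 - 2/x - 20/x^2 has a pole at x = 0.
It is a regular singular point because x P_1(x) = p(x) = 0 and x^2 P_2(x) = q(x) = 2x^2 - 2x - 20 are polynomials, hence analytic at x = 0.
p(0) = 0,  q(0) = -20.
Indicial equation: r(r-1) + p(0) r + q(0) = 0, i.e. r^2 + (p(0) - 1) r + q(0) = 0, i.e. r^2 - 1 r - 20 = 0.
Discriminant: (-1)^2 - 4(-20) = 81, so r = (1 ± 9)/2.
Solving: r_1 = 5, r_2 = -4.

indicial: r^2 - 1 r - 20 = 0; roots r_1 = 5, r_2 = -4


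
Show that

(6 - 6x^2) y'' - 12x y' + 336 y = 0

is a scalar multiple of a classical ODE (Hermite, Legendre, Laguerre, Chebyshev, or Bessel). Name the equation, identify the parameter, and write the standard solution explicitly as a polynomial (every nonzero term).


All three coefficients share the factor 6; dividing through by 6 gives  (1 - x^2) y'' - 2x y' + 56 y = 0.
This matches the Legendre equation (1 - x^2) y'' - 2x y' + n(n+1) y = 0 (note the -2x y' term) with n(n+1) = 56, so n = 7; the polynomial solution is P_7(x).
With y = sum_k a_k x^k, matching x^k gives (k+2)(k+1) a_{k+2} = [k(k+1) - n(n+1)] a_k = (k - 7)(k + 8) a_k. The right side vanishes at k = 7, so the series with the parity of 7 terminates at degree 7.
Standard normalization (P_n(1) = 1): leading coefficient (2n)!/(2^n (n!)^2) = 87178291200/(128*25401600) = 429/16, so a_7 = 429/16. Work downward with a_k = (k+1)(k+2) a_{k+2} / ((k - 7)(k + 8)):
  a_5 = (6)(7)(429/16) / ((5 - 7)(5 + 8)) = (9009/8)/(-26) = -693/16
  a_3 = (4)(5)(-693/16) / ((3 - 7)(3 + 8)) = (-3465/4)/(-44) = 315/16
  a_1 = (2)(3)(315/16) / ((1 - 7)(1 + 8)) = (945/8)/(-54) = -35/16
Hence P_7(x) = 429 x^7/16 - 693 x^5/16 + 315 x^3/16 - 35 x/16.

P_7(x); series = 429 x^7/16 - 693 x^5/16 + 315 x^3/16 - 35 x/16


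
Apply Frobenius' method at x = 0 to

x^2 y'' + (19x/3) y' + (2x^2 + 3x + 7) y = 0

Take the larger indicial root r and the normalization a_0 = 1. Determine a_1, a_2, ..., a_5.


Write in Frobenius form y'' + (p(x)/x) y' + (q(x)/x^2) y = 0:
  p(x) = 19/3,  q(x) = 2x^2 + 3x + 7.
Indicial equation: r(r-1) + (19/3) r + (7) = 0 -> roots r_1 = -7/3, r_2 = -3.
Take r = r_1 = -7/3. Let y(x) = x^r sum_{n>=0} a_n x^n with a_0 = 1.
Substitute y = x^r sum a_n x^n and match x^{r+n}. The recurrence is
  D(n) a_n + 3 a_{n-1} + 2 a_{n-2} = 0,  where D(n) = (r+n)(r+n-1) + (19/3)(r+n) + (7).
  a_n = [-3 a_{n-1} - 2 a_{n-2}] / D(n).
Since the indicial polynomial factors as (r - r_1)(r - r_2), D(n) = (r_1 + n - r_1)(r_1 + n - r_2) = n(n + 2/3).
Evaluating step by step (a_0 = 1):
  n = 1: D(1) = 1(1 + 2/3) = 5/3; numerator = -3(1) = -3; a_1 = (-3)/(5/3) = -9/5
  n = 2: D(2) = 2(2 + 2/3) = 16/3; numerator = -3(-9/5) - 2(1) = 17/5; a_2 = (17/5)/(16/3) = 51/80
  n = 3: D(3) = 3(3 + 2/3) = 11; numerator = -3(51/80) - 2(-9/5) = 27/16; a_3 = (27/16)/(11) = 27/176
  n = 4: D(4) = 4(4 + 2/3) = 56/3; numerator = -3(27/176) - 2(51/80) = -1527/880; a_4 = (-1527/880)/(56/3) = -4581/49280
  n = 5: D(5) = 5(5 + 2/3) = 85/3; numerator = -3(-4581/49280) - 2(27/176) = -1377/49280; a_5 = (-1377/49280)/(85/3) = -243/246400

r = -7/3; a_0 = 1; a_1 = -9/5; a_2 = 51/80; a_3 = 27/176; a_4 = -4581/49280; a_5 = -243/246400


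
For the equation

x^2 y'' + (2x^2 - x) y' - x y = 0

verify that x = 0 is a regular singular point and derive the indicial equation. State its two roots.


Divide by x^2 to reach normal form y'' + P_1(x) y' + P_2(x) y = 0 with P_1(x) = 2 - 1/x and P_2(x) = -1/x.
x = 0 is a singular point because the y'-coefficient 2 - 1/x has a pole at x = 0 and the y-coefficient -1/x has a pole at x = 0.
It is a regular singular point because x P_1(x) = p(x) = 2x - 1 and x^2 P_2(x) = q(x) = -x are polynomials, hence analytic at x = 0.
p(0) = -1,  q(0) = 0.
Indicial equation: r(r-1) + p(0) r + q(0) = 0, i.e. r^2 + (p(0) - 1) r + q(0) = 0, i.e. r^2 - 2 r = 0.
Discriminant: (-2)^2 - 4(0) = 4, so r = (2 ± 2)/2.
Solving: r_1 = 2, r_2 = 0.

indicial: r^2 - 2 r = 0; roots r_1 = 2, r_2 = 0


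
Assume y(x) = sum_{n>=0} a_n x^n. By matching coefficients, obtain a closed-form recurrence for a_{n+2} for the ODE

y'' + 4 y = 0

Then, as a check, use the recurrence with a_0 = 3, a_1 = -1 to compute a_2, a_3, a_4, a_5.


Substitute y = sum_n a_n x^n into y'' + (const) y = 0.
y''(x) = sum_{n>=0} (n+2)(n+1) a_{n+2} x^n.
The ODE becomes sum_n [(n+2)(n+1) a_{n+2} + 4 a_n] x^n = 0.
Setting each coefficient to zero gives the recurrence:
  (n+2)(n+1) a_{n+2} + 4 a_n = 0,
  a_{n+2} = -4 / ((n+1)(n+2)) a_n.

Check with a_0 = 3, a_1 = -1 (apply the recurrence for n = 0, 1, 2, 3): a_0 = 3, a_1 = -1, a_2 = -6, a_3 = 2/3, a_4 = 2, a_5 = -2/15.

a_{n+2} = -4/((n+1)(n+2)) * a_n; check: a_0 = 3, a_1 = -1, a_2 = -6, a_3 = 2/3, a_4 = 2, a_5 = -2/15


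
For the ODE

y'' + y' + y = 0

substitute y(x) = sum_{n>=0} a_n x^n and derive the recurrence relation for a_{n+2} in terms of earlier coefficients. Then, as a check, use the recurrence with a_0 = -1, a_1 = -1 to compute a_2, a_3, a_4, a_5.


Substitute y = sum_n a_n x^n.
y''(x) has coefficient (n+2)(n+1) a_{n+2} at x^n;
y'(x) has coefficient (n+1) a_{n+1} at x^n;
y(x) has coefficient 1 a_n at x^n.
Matching x^n: (n+2)(n+1) a_{n+2} + (n+1) a_{n+1} + 1 a_n = 0.
Thus a_{n+2} = [-(n+1) a_{n+1} - 1 a_n] / ((n+1)(n+2)).

Check with a_0 = -1, a_1 = -1 (apply the recurrence for n = 0, 1, 2, 3): a_0 = -1, a_1 = -1, a_2 = 1, a_3 = -1/6, a_4 = -1/24, a_5 = 1/60.

a_(n+2) = [-(n+1) a_(n+1) - 1 a_n] / ((n+1)(n+2)); check: a_0 = -1, a_1 = -1, a_2 = 1, a_3 = -1/6, a_4 = -1/24, a_5 = 1/60
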